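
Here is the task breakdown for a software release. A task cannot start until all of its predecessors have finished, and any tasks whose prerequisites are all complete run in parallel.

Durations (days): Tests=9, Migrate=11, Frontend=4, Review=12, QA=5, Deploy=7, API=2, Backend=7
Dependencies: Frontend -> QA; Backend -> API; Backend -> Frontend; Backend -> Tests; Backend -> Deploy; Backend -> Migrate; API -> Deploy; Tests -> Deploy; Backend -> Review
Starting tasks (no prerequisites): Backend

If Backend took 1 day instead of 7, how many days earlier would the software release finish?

6

The binding path is Backend→Tests→Deploy = 7+9+7 = 23; finish at 23 days.
Backend lies on that path, so at 1 day the path becomes 17 days.
No other chain overtakes it, so the finish is 17 days.
Change in finish: 17 − 23 = -6 days.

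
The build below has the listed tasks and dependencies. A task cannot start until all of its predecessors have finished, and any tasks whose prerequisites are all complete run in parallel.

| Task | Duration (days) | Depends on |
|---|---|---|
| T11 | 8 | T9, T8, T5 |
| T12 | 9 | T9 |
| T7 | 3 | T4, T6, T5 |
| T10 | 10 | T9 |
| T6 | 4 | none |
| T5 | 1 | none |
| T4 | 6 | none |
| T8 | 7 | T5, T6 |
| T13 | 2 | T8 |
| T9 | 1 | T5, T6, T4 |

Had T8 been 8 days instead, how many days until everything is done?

20

The binding path is T6→T8→T11 = 4+7+8 = 19; finish at 19 days.
T8 is on the critical path; changing it to 8 makes that path 20 days.
No other chain overtakes it, so the finish is 20 days.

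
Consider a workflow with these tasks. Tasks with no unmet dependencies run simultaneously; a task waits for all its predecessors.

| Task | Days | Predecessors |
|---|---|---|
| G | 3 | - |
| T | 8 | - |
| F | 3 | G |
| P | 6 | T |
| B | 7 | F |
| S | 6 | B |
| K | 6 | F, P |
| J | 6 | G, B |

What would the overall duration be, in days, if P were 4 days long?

19

The binding path is T→P→K = 8+6+6 = 20; finish at 20 days.
P lies on that path, so at 4 days the path becomes 18 days.
The binding chain switches to G→F→B→S = 3+3+7+6 = 19; finish 19 days.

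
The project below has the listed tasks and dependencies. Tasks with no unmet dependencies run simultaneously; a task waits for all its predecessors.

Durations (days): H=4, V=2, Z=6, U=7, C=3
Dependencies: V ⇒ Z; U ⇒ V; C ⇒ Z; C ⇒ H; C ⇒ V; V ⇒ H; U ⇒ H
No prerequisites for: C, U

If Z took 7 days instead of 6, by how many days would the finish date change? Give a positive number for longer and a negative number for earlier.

The binding path is U→V→Z = 7+2+6 = 15; finish at 15 days.
Z lies on that path, so at 7 days the path becomes 16 days.
The critical path is still U→V→Z; finish is now 16 days.
Change in finish: 16 − 15 = +1 days.

1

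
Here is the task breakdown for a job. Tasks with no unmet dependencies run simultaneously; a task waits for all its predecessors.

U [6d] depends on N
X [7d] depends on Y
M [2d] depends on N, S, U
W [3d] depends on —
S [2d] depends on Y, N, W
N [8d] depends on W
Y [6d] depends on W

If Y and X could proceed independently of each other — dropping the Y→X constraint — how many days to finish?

Original critical path: W→N→U→M = 3+8+6+2 = 19 ⇒ 19 days.
Without Y→X, X's earliest start moves from 9 to 0.
After: W→N→U→M = 3+8+6+2 = 19 → 19 days.

19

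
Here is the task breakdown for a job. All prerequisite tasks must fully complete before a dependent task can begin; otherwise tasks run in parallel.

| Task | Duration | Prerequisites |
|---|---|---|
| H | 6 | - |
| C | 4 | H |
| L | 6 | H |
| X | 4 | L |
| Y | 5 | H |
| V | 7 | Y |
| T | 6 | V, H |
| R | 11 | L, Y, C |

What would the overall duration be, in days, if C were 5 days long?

Baseline: H→Y→V→T = 6+5+7+6 = 24 → 24 days.
The longest path through C is only 21 days, so C has float 3.
No other chain overtakes it, so the finish is 24 days.

24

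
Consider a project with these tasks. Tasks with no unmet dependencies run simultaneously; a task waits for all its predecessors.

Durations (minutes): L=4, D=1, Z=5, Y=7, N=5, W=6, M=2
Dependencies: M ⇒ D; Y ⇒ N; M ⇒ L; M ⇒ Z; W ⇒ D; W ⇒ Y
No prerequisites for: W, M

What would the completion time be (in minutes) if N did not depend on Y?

Before: longest chain W→Y→N = 6+7+5 = 18, finish 18.
Without Y→N, N's earliest start moves from 13 to 0.
After: W→Y = 6+7 = 13 → 13 minutes.

13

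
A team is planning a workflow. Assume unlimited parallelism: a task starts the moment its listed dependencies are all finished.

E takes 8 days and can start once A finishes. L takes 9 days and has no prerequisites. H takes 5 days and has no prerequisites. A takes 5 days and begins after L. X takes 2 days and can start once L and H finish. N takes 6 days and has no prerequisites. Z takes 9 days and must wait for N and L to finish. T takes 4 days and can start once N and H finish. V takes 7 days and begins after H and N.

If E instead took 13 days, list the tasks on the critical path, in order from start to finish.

L, A, E

As given, the longest chain is L→A→E = 9+5+8 = 22, so the finish is 22 days.
E lies on that path, so at 13 days the path becomes 27 days.
The critical path is still L→A→E; finish is now 27 days.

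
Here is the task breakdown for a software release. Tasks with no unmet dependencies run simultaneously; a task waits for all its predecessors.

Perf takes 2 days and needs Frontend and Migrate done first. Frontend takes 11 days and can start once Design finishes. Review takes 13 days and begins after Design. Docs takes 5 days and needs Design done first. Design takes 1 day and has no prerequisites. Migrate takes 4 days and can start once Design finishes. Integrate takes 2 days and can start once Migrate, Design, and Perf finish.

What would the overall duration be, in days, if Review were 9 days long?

Critical path before the change: Design→Frontend→Perf→Integrate = 1+11+2+2 = 16 giving 16 days.
Review is off the critical path — its longest chain is 14 days, giving 2 of slack.
That remains the longest chain; total 16 days.

16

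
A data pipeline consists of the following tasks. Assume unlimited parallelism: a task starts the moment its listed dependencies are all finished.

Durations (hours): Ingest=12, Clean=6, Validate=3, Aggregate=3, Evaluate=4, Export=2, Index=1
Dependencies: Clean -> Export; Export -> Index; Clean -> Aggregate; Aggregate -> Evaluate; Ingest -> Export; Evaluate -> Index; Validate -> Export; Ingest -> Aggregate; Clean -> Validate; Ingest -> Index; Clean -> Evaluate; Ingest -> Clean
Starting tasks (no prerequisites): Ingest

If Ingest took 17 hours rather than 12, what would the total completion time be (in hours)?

31

Baseline: Ingest→Clean→Aggregate→Evaluate→Index = 12+6+3+4+1 = 26 → 26 hours.
Since Ingest is critical, the +5 change carries straight to that chain (now 31 hours).
That remains the longest chain; total 31 hours.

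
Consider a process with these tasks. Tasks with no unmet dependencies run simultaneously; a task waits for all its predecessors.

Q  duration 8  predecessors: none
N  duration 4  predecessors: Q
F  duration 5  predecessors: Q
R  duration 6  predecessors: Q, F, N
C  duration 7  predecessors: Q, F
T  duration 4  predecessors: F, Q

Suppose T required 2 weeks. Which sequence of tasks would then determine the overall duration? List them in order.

Actual critical path: Q→F→C = 8+5+7 = 20 ⇒ 20 weeks.
T is off the critical path — its longest chain is 17 weeks, giving 3 of slack.
The critical path is still Q→F→C; finish is now 20 weeks.

Q, F, C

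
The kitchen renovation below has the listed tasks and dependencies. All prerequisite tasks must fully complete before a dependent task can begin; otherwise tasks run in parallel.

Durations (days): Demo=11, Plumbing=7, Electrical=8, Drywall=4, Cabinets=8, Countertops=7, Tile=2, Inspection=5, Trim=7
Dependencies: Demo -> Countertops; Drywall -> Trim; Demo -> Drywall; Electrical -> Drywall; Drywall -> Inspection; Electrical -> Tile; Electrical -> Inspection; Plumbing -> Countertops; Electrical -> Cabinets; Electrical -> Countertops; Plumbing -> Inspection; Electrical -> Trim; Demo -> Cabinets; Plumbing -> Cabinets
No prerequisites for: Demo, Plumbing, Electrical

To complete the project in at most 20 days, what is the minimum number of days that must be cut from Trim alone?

2

Current finish: 22 days; target: 20.
Trim is on every critical path, so each day cut from Trim cuts the finish by one (this holds down to a finish of 20).
Need 22 − 20 = 2 days off Trim → Trim becomes 5 days, finish becomes 20.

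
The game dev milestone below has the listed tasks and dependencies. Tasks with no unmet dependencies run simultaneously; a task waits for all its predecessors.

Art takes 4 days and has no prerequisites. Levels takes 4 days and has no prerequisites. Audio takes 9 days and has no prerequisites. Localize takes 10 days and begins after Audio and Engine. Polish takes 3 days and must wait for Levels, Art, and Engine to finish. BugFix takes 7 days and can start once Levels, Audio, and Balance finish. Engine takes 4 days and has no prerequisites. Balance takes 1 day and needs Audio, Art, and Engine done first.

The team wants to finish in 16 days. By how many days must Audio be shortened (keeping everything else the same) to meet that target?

3

Current finish: 19 days; target: 16.
Audio is on every critical path, so each day cut from Audio cuts the finish by one (this holds down to a finish of 14).
Need 19 − 16 = 3 days off Audio → Audio becomes 6 days, finish becomes 16.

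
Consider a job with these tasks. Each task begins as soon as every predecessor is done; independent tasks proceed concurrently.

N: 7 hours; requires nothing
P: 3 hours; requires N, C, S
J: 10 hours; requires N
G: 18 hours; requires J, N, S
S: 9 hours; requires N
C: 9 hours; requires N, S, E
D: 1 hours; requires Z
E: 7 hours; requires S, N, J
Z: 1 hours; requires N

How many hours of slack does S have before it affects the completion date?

1

N→J→E→C→P = 7+10+7+9+3 = 36 sets the makespan at 36 hours.
S finishes as early as 16 and must finish by 17.
So S can slip 17 − 16 = 1 hour.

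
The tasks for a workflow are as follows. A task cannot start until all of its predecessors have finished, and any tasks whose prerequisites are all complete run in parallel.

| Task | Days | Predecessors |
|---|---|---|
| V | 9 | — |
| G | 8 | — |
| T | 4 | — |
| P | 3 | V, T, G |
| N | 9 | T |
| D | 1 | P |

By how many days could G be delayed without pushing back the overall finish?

V→P→D = 9+3+1 = 13 sets the makespan at 13 days.
G finishes as early as 8 and must finish by 9.
Slack of G = 1 − 0 = 1 day.

1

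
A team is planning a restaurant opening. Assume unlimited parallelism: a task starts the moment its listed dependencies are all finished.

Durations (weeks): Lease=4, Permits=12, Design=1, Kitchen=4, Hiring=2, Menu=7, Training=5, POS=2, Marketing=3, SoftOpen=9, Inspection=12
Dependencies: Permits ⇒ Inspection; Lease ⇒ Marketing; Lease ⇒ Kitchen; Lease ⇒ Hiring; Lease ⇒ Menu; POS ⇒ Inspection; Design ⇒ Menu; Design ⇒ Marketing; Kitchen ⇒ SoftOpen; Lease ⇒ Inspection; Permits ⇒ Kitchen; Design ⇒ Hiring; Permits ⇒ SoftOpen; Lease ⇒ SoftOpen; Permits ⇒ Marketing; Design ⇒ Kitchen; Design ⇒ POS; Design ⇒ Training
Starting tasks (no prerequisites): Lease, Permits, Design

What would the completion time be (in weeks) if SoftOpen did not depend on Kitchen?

With the dependency in place, Permits→Kitchen→SoftOpen = 12+4+9 = 25 sets the finish at 25 weeks.
Without Kitchen→SoftOpen, SoftOpen's earliest start moves from 16 to 12.
After: Permits→Inspection = 12+12 = 24 → 24 weeks.

24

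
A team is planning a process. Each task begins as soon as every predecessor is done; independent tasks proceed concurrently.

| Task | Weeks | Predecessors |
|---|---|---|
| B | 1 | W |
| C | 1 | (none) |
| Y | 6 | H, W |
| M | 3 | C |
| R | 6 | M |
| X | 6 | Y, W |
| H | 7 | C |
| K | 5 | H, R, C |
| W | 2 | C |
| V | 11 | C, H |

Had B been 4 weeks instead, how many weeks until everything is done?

20

Actual critical path: C→H→Y→X = 1+7+6+6 = 20 ⇒ 20 weeks.
B is off the critical path — its longest chain is 4 weeks, giving 16 of slack.
No other chain overtakes it, so the finish is 20 weeks.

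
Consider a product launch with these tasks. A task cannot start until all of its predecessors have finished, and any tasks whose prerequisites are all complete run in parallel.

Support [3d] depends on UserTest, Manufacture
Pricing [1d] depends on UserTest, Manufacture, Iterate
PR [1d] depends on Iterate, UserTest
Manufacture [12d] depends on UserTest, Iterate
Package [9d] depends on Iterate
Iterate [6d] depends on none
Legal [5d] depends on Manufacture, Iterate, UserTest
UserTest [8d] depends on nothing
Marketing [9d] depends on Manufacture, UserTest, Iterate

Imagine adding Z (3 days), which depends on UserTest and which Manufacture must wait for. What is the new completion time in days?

32

Originally the schedule takes 29 days.
With Z inserted, Manufacture now waits for max(UserTest, Iterate, Z).
New critical path: UserTest→Z→Manufacture→Marketing = 8+3+12+9 = 32 ⇒ 32 days.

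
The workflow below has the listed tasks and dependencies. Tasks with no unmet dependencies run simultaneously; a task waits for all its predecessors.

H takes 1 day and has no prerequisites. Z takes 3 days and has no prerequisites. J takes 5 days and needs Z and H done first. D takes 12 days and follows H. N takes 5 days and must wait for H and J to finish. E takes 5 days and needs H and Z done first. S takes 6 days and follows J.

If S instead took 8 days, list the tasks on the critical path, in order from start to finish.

As given, the longest chain is Z→J→S = 3+5+6 = 14, so the finish is 14 days.
S lies on that path, so at 8 days the path becomes 16 days.
The critical path is still Z→J→S; finish is now 16 days.

Z, J, S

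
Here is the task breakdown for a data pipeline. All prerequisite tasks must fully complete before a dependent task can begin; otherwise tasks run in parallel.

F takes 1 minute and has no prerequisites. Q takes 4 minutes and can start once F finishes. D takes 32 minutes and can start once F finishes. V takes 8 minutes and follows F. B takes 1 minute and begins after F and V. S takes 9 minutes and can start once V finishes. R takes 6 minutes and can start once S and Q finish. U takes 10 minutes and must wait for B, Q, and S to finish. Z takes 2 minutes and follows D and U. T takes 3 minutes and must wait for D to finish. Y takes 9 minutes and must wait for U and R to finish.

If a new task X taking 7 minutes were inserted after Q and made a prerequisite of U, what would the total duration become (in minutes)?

37

Originally the project takes 37 minutes.
With X inserted, U now waits for max(B, Q, S, X).
New critical path: F→V→S→U→Y = 1+8+9+10+9 = 37 ⇒ 37 minutes.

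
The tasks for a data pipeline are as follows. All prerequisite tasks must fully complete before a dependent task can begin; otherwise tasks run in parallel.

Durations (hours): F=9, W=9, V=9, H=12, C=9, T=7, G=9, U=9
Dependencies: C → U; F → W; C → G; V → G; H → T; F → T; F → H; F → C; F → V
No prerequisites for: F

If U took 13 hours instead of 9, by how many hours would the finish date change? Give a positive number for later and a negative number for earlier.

3

As given, the longest chain is F→H→T = 9+12+7 = 28, so the finish is 28 hours.
U is off the critical path — its longest chain is 27 hours, giving 1 of slack.
The binding chain switches to F→C→U = 9+9+13 = 31; finish 31 hours.
Change in finish: 31 − 28 = +3 hours.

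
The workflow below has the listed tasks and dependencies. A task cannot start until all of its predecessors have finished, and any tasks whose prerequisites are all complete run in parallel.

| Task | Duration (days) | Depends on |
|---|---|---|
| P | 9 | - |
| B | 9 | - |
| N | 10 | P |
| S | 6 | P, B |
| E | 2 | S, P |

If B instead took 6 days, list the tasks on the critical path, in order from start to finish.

As given, the longest chain is P→N = 9+10 = 19, so the finish is 19 days.
The longest path through B is only 17 days, so B has float 2.
That remains the longest chain; total 19 days.

P, N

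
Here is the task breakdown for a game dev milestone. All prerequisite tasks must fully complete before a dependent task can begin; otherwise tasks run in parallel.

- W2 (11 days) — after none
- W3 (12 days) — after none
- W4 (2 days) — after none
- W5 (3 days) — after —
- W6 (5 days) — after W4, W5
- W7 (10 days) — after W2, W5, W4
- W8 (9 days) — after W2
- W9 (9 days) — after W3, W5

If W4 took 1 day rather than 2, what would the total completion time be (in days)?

21

Baseline: W2→W7 = 11+10 = 21 → 21 days.
W4 is off the critical path — its longest chain is 12 days, giving 9 of slack.
No other chain overtakes it, so the finish is 21 days.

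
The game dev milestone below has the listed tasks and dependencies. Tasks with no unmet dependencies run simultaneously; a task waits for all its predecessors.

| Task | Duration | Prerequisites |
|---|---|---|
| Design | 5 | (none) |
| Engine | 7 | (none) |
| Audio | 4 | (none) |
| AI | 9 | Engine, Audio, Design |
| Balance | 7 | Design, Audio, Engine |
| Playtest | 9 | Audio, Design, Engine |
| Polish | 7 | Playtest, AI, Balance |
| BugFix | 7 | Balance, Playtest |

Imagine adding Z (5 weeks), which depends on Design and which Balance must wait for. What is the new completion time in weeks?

Originally the schedule takes 23 weeks.
With Z inserted, Balance now waits for max(Design, Audio, Engine, Z).
New critical path: Design→Z→Balance→Polish = 5+5+7+7 = 24 ⇒ 24 weeks.

24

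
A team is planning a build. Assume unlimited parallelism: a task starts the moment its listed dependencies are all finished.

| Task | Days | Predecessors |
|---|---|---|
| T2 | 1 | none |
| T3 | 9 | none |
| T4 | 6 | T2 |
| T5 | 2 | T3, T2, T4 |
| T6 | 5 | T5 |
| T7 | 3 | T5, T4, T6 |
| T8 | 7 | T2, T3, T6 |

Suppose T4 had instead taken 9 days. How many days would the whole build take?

As given, the longest chain is T3→T5→T6→T8 = 9+2+5+7 = 23, so the finish is 23 days.
T4 is off the critical path — its longest chain is 21 days, giving 2 of slack.
New critical path: T2→T4→T5→T6→T8 = 1+9+2+5+7 = 24 ⇒ 24 days.

24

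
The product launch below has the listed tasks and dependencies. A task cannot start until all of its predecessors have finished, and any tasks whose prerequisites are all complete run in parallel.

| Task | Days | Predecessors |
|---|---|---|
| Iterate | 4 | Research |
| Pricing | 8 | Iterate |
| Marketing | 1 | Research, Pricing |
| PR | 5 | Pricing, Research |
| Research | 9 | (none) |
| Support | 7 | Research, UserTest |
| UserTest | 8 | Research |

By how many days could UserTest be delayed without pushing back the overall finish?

2

The longest chain is Research→Iterate→Pricing→PR = 9+4+8+5 = 26; overall finish 26 days.
Longest path through UserTest: 24 days (earliest finish 17, latest finish 19).
Slack of UserTest = 11 − 9 = 2 days.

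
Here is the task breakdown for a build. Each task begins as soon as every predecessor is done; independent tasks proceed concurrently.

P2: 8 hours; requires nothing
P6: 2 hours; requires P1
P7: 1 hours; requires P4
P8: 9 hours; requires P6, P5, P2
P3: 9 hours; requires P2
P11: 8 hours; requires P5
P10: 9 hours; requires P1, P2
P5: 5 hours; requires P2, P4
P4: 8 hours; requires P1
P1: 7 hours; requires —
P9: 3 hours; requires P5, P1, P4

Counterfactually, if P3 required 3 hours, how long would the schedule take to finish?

29

The binding path is P1→P4→P5→P8 = 7+8+5+9 = 29; finish at 29 hours.
The longest path through P3 is only 17 hours, so P3 has float 12.
No other chain overtakes it, so the finish is 29 hours.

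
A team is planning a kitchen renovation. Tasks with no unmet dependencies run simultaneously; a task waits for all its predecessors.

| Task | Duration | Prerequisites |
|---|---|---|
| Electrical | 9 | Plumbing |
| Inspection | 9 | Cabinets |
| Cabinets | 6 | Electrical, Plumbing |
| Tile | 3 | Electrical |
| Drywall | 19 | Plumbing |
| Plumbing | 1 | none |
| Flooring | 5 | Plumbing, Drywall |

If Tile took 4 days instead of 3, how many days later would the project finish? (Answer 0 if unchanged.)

0

Critical path before the change: Plumbing→Electrical→Cabinets→Inspection = 1+9+6+9 = 25 giving 25 days.
The longest path through Tile is only 13 days, so Tile has float 12.
The critical path is still Plumbing→Electrical→Cabinets→Inspection; finish is now 25 days.
Change in finish: 25 − 25 = +0 days.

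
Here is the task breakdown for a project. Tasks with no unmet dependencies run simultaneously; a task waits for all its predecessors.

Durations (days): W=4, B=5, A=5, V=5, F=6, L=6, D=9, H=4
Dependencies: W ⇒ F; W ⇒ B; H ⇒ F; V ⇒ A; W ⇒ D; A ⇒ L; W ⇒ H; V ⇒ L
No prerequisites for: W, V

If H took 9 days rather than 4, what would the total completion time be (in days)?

19

The binding path is V→A→L = 5+5+6 = 16; finish at 16 days.
The longest path through H is only 14 days, so H has float 2.
New critical path: W→H→F = 4+9+6 = 19 ⇒ 19 days.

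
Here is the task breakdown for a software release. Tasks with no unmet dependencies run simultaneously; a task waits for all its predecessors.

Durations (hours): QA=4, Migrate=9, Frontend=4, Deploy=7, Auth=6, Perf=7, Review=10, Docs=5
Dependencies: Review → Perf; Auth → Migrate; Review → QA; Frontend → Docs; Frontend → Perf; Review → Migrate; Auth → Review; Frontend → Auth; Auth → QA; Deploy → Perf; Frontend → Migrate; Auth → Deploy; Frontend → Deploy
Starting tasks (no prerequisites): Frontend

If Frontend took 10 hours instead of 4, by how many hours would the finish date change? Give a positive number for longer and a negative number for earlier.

6

Critical path before the change: Frontend→Auth→Review→Migrate = 4+6+10+9 = 29 giving 29 hours.
Since Frontend is critical, the +6 change carries straight to that chain (now 35 hours).
The critical path is still Frontend→Auth→Review→Migrate; finish is now 35 hours.
Change in finish: 35 − 29 = +6 hours.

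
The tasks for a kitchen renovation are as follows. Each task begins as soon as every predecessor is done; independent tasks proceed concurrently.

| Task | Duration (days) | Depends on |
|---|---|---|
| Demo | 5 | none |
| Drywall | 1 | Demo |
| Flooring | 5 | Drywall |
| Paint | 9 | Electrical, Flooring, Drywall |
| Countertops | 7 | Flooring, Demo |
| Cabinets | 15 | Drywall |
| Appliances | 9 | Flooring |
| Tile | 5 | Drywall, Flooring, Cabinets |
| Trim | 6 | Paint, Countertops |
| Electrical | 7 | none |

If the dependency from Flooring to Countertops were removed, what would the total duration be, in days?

26

With the dependency in place, Demo→Drywall→Flooring→Paint→Trim = 5+1+5+9+6 = 26 sets the finish at 26 days.
Without Flooring→Countertops, Countertops's earliest start moves from 11 to 5.
New critical path: Demo→Drywall→Flooring→Paint→Trim = 5+1+5+9+6 = 26 ⇒ 26 days.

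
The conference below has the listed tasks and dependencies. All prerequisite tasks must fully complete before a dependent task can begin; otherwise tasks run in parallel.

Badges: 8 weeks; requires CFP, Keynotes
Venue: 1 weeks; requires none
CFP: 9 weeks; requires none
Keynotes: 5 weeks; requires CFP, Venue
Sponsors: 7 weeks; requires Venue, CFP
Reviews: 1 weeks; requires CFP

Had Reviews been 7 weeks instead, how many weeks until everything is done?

The binding path is CFP→Keynotes→Badges = 9+5+8 = 22; finish at 22 weeks.
The longest path through Reviews is only 10 weeks, so Reviews has float 12.
No other chain overtakes it, so the finish is 22 weeks.

22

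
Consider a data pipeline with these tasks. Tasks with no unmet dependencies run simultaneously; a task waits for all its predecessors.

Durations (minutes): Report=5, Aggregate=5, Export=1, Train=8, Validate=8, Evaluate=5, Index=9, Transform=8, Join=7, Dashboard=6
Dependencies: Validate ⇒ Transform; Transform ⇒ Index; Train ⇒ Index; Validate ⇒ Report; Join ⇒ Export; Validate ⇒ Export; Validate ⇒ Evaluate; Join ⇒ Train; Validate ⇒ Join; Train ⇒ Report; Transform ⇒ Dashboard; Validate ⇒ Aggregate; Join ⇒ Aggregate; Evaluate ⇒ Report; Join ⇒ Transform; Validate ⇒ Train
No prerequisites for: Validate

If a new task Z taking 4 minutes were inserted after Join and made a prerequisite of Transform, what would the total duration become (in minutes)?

36

Originally the job takes 32 minutes.
With Z inserted, Transform now waits for max(Join, Validate, Z).
New critical path: Validate→Join→Z→Transform→Index = 8+7+4+8+9 = 36 ⇒ 36 minutes.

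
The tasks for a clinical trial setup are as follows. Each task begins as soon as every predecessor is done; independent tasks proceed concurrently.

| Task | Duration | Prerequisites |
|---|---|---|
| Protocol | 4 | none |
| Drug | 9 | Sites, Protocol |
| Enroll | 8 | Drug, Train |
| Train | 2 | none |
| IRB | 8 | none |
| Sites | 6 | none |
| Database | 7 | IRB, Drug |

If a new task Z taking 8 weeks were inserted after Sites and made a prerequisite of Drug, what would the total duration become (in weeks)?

Originally the clinical trial setup takes 23 weeks.
With Z inserted, Drug now waits for max(Sites, Protocol, Z).
New critical path: Sites→Z→Drug→Enroll = 6+8+9+8 = 31 ⇒ 31 weeks.

31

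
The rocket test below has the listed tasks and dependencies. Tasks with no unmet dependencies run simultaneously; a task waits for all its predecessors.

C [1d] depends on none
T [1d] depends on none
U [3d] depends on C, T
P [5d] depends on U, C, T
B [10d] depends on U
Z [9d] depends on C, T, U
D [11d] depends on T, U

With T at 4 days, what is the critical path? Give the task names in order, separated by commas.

T, U, D

As given, the longest chain is T→U→D = 1+3+11 = 15, so the finish is 15 days.
Since T is critical, the +3 change carries straight to that chain (now 18 days).
The critical path is still T→U→D; finish is now 18 days.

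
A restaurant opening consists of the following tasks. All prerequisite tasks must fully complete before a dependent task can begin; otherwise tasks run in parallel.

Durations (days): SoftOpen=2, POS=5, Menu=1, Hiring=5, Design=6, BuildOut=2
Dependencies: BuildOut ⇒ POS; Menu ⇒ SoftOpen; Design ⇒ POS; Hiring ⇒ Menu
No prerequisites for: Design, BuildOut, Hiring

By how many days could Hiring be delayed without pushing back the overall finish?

The longest chain is Design→POS = 6+5 = 11; overall finish 11 days.
Longest path through Hiring: 8 days (earliest finish 5, latest finish 8).
Slack of Hiring = 3 − 0 = 3 days.

3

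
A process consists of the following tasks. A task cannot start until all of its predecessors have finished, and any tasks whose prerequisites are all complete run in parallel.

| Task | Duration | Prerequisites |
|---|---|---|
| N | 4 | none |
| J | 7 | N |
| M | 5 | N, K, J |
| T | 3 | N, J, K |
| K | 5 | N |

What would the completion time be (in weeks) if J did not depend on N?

14

With the dependency in place, N→J→M = 4+7+5 = 16 sets the finish at 16 weeks.
Without N→J, J's earliest start moves from 4 to 0.
The longest chain is now N→K→M = 4+5+5 = 14, so the schedule takes 14 weeks.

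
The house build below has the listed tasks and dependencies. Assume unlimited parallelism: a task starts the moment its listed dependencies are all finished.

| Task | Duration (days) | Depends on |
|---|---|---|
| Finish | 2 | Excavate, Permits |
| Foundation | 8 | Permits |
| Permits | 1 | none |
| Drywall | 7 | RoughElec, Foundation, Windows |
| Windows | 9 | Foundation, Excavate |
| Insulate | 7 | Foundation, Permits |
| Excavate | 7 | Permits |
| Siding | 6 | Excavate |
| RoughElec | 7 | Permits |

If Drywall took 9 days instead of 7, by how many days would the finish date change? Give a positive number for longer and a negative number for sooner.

2

Baseline: Permits→Foundation→Windows→Drywall = 1+8+9+7 = 25 → 25 days.
Drywall is on the critical path; changing it to 9 makes that path 27 days.
That remains the longest chain; total 27 days.
Change in finish: 27 − 25 = +2 days.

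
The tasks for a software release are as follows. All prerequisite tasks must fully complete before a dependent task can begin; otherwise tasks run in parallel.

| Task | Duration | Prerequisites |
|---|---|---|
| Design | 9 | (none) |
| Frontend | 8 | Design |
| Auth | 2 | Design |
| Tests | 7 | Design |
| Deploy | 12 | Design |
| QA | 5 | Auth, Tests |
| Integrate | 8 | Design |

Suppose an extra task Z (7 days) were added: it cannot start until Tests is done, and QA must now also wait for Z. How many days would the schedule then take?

Originally the schedule takes 21 days.
With Z inserted, QA now waits for max(Auth, Tests, Z).
New critical path: Design→Tests→Z→QA = 9+7+7+5 = 28 ⇒ 28 days.

28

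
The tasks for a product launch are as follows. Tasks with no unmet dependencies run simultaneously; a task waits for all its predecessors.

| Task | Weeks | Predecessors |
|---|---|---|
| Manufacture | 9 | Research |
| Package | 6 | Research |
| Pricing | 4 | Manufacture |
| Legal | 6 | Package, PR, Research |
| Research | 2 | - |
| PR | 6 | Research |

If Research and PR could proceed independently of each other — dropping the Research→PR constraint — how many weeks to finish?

Before: longest chain Research→Manufacture→Pricing = 2+9+4 = 15, finish 15.
Without Research→PR, PR's earliest start moves from 2 to 0.
After: Research→Manufacture→Pricing = 2+9+4 = 15 → 15 weeks.

15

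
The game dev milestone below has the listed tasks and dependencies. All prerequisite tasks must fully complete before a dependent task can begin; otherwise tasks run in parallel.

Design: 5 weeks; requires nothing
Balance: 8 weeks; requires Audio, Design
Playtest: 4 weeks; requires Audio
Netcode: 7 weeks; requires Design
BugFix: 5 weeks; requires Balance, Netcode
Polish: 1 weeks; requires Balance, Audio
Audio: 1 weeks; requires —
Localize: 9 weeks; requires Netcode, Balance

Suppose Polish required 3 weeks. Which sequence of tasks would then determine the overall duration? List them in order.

The binding path is Design→Balance→Localize = 5+8+9 = 22; finish at 22 weeks.
The longest path through Polish is only 14 weeks, so Polish has float 8.
The critical path is still Design→Balance→Localize; finish is now 22 weeks.

Design, Balance, Localize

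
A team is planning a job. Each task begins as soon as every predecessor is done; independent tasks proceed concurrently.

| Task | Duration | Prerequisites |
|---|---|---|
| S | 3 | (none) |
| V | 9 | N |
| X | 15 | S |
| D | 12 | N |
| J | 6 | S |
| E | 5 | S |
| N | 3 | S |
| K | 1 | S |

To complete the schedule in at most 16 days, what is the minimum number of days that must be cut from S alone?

2

Current finish: 18 days; target: 16.
S is on every critical path, so each day cut from S cuts the finish by one (this holds down to a finish of 16).
Need 18 − 16 = 2 days off S → S becomes 1 day, finish becomes 16.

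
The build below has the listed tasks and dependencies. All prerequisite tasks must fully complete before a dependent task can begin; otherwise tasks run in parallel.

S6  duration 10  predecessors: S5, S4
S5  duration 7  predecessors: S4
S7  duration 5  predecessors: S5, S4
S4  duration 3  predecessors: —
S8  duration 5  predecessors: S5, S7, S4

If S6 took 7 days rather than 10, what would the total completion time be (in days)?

20

Baseline: S4→S5→S6 = 3+7+10 = 20 → 20 days.
S6 lies on that path, so at 7 days the path becomes 17 days.
The binding chain switches to S4→S5→S7→S8 = 3+7+5+5 = 20; finish 20 days.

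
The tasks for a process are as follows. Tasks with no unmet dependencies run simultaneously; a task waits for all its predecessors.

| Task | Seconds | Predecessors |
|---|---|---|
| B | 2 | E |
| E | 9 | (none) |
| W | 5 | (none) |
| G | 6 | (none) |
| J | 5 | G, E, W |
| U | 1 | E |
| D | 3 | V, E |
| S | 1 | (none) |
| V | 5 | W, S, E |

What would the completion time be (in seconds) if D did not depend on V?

Original critical path: E→V→D = 9+5+3 = 17 ⇒ 17 seconds.
Without V→D, D's earliest start moves from 14 to 9.
New critical path: E→V = 9+5 = 14 ⇒ 14 seconds.

14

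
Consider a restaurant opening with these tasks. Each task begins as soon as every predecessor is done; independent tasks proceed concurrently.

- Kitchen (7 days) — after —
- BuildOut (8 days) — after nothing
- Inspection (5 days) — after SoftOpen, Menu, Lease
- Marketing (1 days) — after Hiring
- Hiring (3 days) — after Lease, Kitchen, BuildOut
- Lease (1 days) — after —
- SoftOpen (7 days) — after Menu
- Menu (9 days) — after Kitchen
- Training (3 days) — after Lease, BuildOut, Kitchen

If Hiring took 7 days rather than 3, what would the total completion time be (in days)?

28

As given, the longest chain is Kitchen→Menu→SoftOpen→Inspection = 7+9+7+5 = 28, so the finish is 28 days.
Hiring is off the critical path — its longest chain is 12 days, giving 16 of slack.
No other chain overtakes it, so the finish is 28 days.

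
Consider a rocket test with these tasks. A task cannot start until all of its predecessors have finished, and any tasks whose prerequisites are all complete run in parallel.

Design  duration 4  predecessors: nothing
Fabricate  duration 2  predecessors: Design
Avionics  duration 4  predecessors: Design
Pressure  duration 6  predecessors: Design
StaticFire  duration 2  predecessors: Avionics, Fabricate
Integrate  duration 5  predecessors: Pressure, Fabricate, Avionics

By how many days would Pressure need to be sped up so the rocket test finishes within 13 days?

Current finish: 15 days; target: 13.
Pressure is on every critical path, so each day cut from Pressure cuts the finish by one (this holds down to a finish of 13).
Need 15 − 13 = 2 days off Pressure → Pressure becomes 4 days, finish becomes 13.

2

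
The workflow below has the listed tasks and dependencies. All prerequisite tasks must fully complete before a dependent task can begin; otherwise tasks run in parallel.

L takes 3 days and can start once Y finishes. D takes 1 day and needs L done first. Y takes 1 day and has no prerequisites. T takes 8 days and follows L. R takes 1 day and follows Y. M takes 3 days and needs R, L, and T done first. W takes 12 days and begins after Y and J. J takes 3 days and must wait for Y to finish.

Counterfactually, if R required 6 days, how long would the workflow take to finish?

Actual critical path: Y→J→W = 1+3+12 = 16 ⇒ 16 days.
R has 11 days of float (longest path through it is 5).
That remains the longest chain; total 16 days.

16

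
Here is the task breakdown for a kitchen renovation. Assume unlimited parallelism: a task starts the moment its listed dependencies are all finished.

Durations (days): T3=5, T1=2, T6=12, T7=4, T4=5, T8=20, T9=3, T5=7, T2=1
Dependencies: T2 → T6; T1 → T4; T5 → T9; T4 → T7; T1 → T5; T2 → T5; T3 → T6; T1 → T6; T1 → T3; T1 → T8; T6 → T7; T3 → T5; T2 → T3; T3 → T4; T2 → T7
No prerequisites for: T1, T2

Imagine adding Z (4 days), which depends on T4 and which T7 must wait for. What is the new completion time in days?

Originally the schedule takes 23 days.
With Z inserted, T7 now waits for max(T2, T4, T6, Z).
New critical path: T1→T3→T6→T7 = 2+5+12+4 = 23 ⇒ 23 days.

23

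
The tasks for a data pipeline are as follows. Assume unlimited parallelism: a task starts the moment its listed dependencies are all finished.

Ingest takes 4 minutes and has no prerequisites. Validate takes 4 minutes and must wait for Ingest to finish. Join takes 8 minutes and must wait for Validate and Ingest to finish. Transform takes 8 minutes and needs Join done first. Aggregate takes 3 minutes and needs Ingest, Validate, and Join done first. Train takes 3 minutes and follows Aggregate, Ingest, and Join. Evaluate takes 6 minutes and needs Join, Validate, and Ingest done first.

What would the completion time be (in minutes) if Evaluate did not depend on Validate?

Before: longest chain Ingest→Validate→Join→Transform = 4+4+8+8 = 24, finish 24.
Dropping Validate→Evaluate doesn't change Evaluate's earliest start (16); another predecessor still binds.
The longest chain is now Ingest→Validate→Join→Transform = 4+4+8+8 = 24, so the job takes 24 minutes.

24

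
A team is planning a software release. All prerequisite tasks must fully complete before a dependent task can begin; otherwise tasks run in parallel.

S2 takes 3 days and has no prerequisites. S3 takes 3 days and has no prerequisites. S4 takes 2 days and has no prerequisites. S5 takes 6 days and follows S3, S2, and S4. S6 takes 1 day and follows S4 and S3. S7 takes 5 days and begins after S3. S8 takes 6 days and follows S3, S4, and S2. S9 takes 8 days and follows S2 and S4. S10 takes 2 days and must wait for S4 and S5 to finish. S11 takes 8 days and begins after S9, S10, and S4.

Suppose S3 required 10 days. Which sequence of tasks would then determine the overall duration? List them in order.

S3, S5, S10, S11

Baseline: S3→S5→S10→S11 = 3+6+2+8 = 19 → 19 days.
Since S3 is critical, the +7 change carries straight to that chain (now 26 days).
That remains the longest chain; total 26 days.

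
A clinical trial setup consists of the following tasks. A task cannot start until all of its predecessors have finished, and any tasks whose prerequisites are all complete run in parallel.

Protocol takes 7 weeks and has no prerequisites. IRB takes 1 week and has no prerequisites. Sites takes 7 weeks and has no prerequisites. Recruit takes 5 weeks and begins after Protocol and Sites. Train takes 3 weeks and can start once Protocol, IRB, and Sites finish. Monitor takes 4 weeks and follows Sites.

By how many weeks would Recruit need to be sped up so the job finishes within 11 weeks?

Current finish: 12 weeks; target: 11.
Recruit is on every critical path, so each week cut from Recruit cuts the finish by one (this holds down to a finish of 11).
Need 12 − 11 = 1 week off Recruit → Recruit becomes 4 weeks, finish becomes 11.

1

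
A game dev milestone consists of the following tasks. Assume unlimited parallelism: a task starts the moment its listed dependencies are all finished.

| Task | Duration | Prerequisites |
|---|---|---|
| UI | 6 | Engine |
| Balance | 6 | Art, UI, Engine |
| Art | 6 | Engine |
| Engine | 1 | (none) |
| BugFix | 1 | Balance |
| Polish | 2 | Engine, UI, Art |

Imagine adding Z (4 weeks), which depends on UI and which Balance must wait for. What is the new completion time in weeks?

18

Originally the project takes 14 weeks.
With Z inserted, Balance now waits for max(Art, UI, Engine, Z).
New critical path: Engine→UI→Z→Balance→BugFix = 1+6+4+6+1 = 18 ⇒ 18 weeks.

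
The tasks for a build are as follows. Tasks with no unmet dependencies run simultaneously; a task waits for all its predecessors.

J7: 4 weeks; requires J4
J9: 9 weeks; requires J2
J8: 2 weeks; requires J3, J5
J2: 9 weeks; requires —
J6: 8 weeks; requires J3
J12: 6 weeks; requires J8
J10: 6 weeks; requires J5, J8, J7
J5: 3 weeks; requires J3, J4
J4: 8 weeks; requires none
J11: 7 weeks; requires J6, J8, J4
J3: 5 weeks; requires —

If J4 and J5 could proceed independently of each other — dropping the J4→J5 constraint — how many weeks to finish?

With the dependency in place, J3→J6→J11 = 5+8+7 = 20 sets the finish at 20 weeks.
Without J4→J5, J5's earliest start moves from 8 to 5.
The longest chain is now J3→J6→J11 = 5+8+7 = 20, so the job takes 20 weeks.

20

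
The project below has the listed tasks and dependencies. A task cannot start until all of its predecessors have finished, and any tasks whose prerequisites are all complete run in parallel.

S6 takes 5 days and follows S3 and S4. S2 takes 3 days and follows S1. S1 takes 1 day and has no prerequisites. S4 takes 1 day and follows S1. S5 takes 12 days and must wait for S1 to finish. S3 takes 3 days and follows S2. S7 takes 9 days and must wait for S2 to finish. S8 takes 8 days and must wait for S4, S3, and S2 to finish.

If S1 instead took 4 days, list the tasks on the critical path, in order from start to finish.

Critical path before the change: S1→S2→S3→S8 = 1+3+3+8 = 15 giving 15 days.
S1 is on the critical path; changing it to 4 makes that path 18 days.
The critical path is still S1→S2→S3→S8; finish is now 18 days.

S1, S2, S3, S8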